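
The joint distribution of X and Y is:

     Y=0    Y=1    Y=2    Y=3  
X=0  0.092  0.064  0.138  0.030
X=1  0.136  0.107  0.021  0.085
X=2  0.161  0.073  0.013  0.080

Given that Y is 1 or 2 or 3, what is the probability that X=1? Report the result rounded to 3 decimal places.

0.349

P(Y=1) = 0.064 + 0.107 + 0.073 = 0.244.
P(Y=2) = 0.138 + 0.021 + 0.013 = 0.172.
P(Y=3) = 0.030 + 0.085 + 0.080 = 0.195.
P(Y ∈ {1, 2, 3}) = 0.244 + 0.172 + 0.195 = 0.611; P(X=1, Y ∈ {1, 2, 3}) = 0.107 + 0.021 + 0.085 = 0.213.
P(X=1 | Y ∈ {1, 2, 3}) = 0.213/0.611 = 0.349.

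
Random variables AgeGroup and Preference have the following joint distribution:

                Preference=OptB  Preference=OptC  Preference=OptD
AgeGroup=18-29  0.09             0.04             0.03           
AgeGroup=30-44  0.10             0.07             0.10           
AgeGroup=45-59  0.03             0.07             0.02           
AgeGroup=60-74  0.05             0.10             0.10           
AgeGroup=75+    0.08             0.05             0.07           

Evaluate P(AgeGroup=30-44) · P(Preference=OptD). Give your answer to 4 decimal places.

0.0864

P(AgeGroup=30-44) = 0.10 + 0.07 + 0.10 = 0.27.
P(Preference=OptD) = 0.03 + 0.10 + 0.02 + 0.10 + 0.07 = 0.32.
Product: 0.27 × 0.32 = 0.0864.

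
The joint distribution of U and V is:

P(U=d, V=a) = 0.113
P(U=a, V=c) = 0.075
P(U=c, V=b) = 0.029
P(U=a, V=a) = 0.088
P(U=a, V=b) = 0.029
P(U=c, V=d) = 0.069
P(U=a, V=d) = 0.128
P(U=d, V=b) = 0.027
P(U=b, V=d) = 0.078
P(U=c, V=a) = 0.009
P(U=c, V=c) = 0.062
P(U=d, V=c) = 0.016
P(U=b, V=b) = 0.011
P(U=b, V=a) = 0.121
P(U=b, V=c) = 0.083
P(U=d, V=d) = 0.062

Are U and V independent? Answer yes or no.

P(U=c) = 0.169 and P(V=a) = 0.331, so their product is 0.05594, but P(U=c, V=a) = 0.009. Since these differ, U and V are not independent.

no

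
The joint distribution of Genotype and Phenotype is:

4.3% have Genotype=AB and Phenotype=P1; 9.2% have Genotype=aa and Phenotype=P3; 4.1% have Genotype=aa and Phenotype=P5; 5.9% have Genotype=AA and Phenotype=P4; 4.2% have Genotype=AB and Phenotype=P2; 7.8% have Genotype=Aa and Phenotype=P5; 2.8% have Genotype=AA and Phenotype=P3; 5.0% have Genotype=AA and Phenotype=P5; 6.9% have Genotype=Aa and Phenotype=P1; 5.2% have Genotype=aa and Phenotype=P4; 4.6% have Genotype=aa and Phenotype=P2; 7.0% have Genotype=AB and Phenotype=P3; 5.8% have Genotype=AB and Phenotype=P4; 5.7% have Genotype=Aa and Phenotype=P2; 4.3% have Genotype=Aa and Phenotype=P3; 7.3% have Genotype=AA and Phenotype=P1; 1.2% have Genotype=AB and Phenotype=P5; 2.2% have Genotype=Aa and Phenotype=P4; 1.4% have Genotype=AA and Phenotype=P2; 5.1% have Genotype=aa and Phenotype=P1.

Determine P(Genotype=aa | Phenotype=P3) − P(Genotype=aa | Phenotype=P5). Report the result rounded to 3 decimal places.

0.168

P(Phenotype=P3) = 0.028 + 0.043 + 0.092 + 0.070 = 0.233; P(Genotype=aa | Phenotype=P3) = 0.092/0.233 = 0.3948.
P(Phenotype=P5) = 0.050 + 0.078 + 0.041 + 0.012 = 0.181; P(Genotype=aa | Phenotype=P5) = 0.041/0.181 = 0.2265.
Difference = 0.168.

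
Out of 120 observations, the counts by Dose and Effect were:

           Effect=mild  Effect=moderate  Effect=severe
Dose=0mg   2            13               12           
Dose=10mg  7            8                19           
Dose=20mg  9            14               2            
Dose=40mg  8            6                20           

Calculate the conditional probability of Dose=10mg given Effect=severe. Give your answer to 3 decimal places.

Total with Effect=severe: 12 + 19 + 2 + 20 = 53.
P(Dose=10mg | Effect=severe) = 19/53 = 0.358.

0.358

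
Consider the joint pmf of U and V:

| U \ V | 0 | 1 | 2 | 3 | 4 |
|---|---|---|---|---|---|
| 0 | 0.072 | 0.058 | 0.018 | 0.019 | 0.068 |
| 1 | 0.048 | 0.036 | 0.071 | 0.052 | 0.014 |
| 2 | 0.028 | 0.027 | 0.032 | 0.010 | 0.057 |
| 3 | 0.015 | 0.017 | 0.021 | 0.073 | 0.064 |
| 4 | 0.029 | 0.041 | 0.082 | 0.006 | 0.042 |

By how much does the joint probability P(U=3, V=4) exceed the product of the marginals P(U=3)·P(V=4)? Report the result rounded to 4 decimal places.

0.0175

P(U=3) = 0.015 + 0.017 + 0.021 + 0.073 + 0.064 = 0.190.
P(V=4) = 0.068 + 0.014 + 0.057 + 0.064 + 0.042 = 0.245.
P(U=3, V=4) − P(U=3)P(V=4) = 0.064 − 0.190×0.245 = 0.0175.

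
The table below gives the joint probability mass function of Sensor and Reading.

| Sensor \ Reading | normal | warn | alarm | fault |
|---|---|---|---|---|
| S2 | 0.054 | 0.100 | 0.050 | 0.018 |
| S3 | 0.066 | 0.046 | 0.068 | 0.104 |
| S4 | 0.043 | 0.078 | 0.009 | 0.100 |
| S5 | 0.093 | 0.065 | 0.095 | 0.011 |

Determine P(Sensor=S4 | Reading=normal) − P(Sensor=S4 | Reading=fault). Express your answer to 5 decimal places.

P(Reading=normal) = 0.054 + 0.066 + 0.043 + 0.093 = 0.256; P(Sensor=S4 | Reading=normal) = 0.043/0.256 = 0.167969.
P(Reading=fault) = 0.018 + 0.104 + 0.100 + 0.011 = 0.233; P(Sensor=S4 | Reading=fault) = 0.100/0.233 = 0.429185.
Difference = -0.26122.

-0.26122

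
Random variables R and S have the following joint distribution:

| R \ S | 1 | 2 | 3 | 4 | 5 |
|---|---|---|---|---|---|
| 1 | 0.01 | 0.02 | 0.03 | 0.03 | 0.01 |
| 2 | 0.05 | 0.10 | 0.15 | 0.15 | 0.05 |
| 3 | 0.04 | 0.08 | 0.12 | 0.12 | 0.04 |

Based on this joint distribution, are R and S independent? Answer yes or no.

Every cell satisfies P(R,S) = P(R)·P(S). For instance P(R=1) = 0.10, P(S=5) = 0.10, and 0.10×0.10 = 0.01 matches the joint entry. So R and S are independent.

yes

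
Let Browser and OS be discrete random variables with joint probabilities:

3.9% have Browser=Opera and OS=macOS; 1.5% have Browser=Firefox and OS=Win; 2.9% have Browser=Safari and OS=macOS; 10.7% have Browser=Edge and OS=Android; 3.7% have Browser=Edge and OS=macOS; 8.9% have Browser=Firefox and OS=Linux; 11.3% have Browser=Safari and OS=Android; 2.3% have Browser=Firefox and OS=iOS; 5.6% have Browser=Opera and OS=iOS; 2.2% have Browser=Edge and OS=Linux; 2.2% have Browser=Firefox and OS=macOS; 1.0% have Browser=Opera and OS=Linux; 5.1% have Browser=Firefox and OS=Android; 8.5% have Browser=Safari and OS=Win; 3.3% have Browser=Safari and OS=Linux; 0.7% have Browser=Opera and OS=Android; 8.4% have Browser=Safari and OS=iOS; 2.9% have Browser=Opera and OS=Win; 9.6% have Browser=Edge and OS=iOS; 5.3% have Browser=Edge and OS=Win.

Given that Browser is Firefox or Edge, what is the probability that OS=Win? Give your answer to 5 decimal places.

P(Browser=Firefox) = 0.015 + 0.022 + 0.089 + 0.023 + 0.051 = 0.200.
P(Browser=Edge) = 0.053 + 0.037 + 0.022 + 0.096 + 0.107 = 0.315.
P(Browser ∈ {Firefox, Edge}) = 0.200 + 0.315 = 0.515; P(OS=Win, Browser ∈ {Firefox, Edge}) = 0.015 + 0.053 = 0.068.
P(OS=Win | Browser ∈ {Firefox, Edge}) = 0.068/0.515 = 0.13204.

0.13204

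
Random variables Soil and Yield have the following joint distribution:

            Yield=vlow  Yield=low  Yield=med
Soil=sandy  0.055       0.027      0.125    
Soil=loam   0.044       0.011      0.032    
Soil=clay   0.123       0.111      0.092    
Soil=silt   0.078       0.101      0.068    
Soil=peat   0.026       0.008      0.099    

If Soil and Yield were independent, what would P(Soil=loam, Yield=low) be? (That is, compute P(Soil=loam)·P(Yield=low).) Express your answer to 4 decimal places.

P(Soil=loam) = 0.044 + 0.011 + 0.032 = 0.087.
P(Yield=low) = 0.027 + 0.011 + 0.111 + 0.101 + 0.008 = 0.258.
Product: 0.087 × 0.258 = 0.0224.

0.0224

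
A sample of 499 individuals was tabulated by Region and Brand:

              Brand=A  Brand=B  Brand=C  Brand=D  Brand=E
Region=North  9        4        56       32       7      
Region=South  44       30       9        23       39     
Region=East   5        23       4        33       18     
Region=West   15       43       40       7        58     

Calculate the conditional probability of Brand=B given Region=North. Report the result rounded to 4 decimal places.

Total with Region=North: 9 + 4 + 56 + 32 + 7 = 108.
P(Brand=B | Region=North) = 4/108 = 0.0370.

0.0370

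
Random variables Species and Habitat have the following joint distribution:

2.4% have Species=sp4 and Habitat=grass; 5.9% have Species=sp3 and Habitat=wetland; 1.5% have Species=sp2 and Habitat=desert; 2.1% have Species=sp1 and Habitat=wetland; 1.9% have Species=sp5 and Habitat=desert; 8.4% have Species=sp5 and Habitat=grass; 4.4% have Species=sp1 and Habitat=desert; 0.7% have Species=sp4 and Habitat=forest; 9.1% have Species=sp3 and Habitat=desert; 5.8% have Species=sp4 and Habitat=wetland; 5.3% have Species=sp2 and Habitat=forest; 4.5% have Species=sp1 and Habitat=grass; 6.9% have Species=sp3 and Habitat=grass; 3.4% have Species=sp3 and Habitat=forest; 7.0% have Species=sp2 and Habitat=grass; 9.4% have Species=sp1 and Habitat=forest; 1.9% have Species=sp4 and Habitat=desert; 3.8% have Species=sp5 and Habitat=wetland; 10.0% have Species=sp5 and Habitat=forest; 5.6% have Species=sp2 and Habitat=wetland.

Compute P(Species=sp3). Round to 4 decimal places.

0.2530

P(Species=sp3) = 0.034 + 0.069 + 0.059 + 0.091 = 0.253.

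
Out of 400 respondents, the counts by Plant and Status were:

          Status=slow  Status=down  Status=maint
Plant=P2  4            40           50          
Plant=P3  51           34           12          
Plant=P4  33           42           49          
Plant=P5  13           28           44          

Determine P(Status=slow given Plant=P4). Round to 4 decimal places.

Total with Plant=P4: 33 + 42 + 49 = 124.
P(Status=slow | Plant=P4) = 33/124 = 0.2661.

0.2661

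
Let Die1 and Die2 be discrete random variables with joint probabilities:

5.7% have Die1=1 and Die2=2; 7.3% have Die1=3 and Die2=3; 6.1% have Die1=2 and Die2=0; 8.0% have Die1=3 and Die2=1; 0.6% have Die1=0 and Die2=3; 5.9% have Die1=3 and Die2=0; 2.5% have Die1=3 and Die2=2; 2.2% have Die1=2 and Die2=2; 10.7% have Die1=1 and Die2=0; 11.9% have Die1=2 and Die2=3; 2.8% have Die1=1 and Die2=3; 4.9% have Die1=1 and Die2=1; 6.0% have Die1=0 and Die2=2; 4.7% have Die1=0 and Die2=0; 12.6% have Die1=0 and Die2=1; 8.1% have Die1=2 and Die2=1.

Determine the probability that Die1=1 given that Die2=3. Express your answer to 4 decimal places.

0.1239

P(Die2=3) = 0.006 + 0.028 + 0.119 + 0.073 = 0.226.
P(Die1=1 | Die2=3) = 0.028/0.226 = 0.1239.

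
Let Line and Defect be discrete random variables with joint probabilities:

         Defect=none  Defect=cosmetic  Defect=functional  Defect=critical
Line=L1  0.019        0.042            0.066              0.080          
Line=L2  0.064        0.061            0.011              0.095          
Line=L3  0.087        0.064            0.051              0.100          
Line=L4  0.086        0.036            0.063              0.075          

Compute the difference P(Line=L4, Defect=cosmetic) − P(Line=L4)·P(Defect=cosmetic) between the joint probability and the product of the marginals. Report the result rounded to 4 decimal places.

-0.0168

P(Line=L4) = 0.086 + 0.036 + 0.063 + 0.075 = 0.260.
P(Defect=cosmetic) = 0.042 + 0.061 + 0.064 + 0.036 = 0.203.
P(Line=L4, Defect=cosmetic) − P(Line=L4)P(Defect=cosmetic) = 0.036 − 0.260×0.203 = -0.0168.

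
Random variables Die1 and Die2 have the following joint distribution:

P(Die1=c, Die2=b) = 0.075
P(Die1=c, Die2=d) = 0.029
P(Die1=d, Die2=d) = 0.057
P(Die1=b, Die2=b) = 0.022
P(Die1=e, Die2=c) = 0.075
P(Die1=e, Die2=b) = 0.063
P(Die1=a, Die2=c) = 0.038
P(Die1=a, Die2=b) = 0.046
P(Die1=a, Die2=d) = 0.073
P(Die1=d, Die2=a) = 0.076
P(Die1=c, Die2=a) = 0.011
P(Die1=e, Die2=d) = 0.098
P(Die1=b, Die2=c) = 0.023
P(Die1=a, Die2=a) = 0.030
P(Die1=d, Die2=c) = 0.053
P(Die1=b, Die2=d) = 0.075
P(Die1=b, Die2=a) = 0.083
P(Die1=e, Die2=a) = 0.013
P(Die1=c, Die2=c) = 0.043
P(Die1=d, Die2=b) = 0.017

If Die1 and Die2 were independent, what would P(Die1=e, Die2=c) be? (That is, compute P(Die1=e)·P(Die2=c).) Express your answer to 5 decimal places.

0.05777

P(Die1=e) = 0.013 + 0.063 + 0.075 + 0.098 = 0.249.
P(Die2=c) = 0.038 + 0.023 + 0.043 + 0.053 + 0.075 = 0.232.
Product: 0.249 × 0.232 = 0.05777.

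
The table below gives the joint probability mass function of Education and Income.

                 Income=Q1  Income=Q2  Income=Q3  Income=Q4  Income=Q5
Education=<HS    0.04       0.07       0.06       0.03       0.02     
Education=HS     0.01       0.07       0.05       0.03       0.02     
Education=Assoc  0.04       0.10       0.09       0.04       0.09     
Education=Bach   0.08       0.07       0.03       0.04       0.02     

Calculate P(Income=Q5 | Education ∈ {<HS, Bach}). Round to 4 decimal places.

P(Education=<HS) = 0.04 + 0.07 + 0.06 + 0.03 + 0.02 = 0.22.
P(Education=Bach) = 0.08 + 0.07 + 0.03 + 0.04 + 0.02 = 0.24.
P(Education ∈ {<HS, Bach}) = 0.22 + 0.24 = 0.46; P(Income=Q5, Education ∈ {<HS, Bach}) = 0.02 + 0.02 = 0.04.
P(Income=Q5 | Education ∈ {<HS, Bach}) = 0.04/0.46 = 0.0870.

0.0870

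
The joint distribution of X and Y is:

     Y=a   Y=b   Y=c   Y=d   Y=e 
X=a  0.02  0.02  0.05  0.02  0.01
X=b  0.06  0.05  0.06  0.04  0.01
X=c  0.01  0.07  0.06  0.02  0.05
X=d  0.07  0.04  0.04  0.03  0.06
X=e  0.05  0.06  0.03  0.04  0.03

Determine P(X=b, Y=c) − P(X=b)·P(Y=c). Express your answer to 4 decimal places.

P(X=b) = 0.06 + 0.05 + 0.06 + 0.04 + 0.01 = 0.22.
P(Y=c) = 0.05 + 0.06 + 0.06 + 0.04 + 0.03 = 0.24.
P(X=b, Y=c) − P(X=b)P(Y=c) = 0.06 − 0.22×0.24 = 0.0072.

0.0072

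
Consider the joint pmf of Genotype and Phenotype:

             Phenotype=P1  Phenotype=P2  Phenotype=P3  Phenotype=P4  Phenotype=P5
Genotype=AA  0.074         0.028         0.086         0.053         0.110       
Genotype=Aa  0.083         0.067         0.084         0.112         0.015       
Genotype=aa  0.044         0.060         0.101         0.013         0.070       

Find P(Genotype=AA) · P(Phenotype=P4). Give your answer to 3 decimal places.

0.062

P(Genotype=AA) = 0.074 + 0.028 + 0.086 + 0.053 + 0.110 = 0.351.
P(Phenotype=P4) = 0.053 + 0.112 + 0.013 = 0.178.
Product: 0.351 × 0.178 = 0.062.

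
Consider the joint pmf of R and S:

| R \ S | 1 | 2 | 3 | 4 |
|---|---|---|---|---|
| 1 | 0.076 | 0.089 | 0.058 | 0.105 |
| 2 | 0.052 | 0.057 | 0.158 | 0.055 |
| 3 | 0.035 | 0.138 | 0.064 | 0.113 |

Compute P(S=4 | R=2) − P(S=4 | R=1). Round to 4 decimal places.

P(R=2) = 0.052 + 0.057 + 0.158 + 0.055 = 0.322; P(S=4 | R=2) = 0.055/0.322 = 0.17081.
P(R=1) = 0.076 + 0.089 + 0.058 + 0.105 = 0.328; P(S=4 | R=1) = 0.105/0.328 = 0.32012.
Difference = -0.1493.

-0.1493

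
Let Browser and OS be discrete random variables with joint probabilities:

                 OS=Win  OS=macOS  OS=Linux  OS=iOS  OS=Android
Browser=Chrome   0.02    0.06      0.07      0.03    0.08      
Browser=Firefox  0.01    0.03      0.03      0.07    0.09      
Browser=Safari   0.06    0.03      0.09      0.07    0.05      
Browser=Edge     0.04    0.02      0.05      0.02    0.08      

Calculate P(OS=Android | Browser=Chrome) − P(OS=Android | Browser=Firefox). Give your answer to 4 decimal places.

-0.0836

P(Browser=Chrome) = 0.02 + 0.06 + 0.07 + 0.03 + 0.08 = 0.26; P(OS=Android | Browser=Chrome) = 0.08/0.26 = 0.30769.
P(Browser=Firefox) = 0.01 + 0.03 + 0.03 + 0.07 + 0.09 = 0.23; P(OS=Android | Browser=Firefox) = 0.09/0.23 = 0.39130.
Difference = -0.0836.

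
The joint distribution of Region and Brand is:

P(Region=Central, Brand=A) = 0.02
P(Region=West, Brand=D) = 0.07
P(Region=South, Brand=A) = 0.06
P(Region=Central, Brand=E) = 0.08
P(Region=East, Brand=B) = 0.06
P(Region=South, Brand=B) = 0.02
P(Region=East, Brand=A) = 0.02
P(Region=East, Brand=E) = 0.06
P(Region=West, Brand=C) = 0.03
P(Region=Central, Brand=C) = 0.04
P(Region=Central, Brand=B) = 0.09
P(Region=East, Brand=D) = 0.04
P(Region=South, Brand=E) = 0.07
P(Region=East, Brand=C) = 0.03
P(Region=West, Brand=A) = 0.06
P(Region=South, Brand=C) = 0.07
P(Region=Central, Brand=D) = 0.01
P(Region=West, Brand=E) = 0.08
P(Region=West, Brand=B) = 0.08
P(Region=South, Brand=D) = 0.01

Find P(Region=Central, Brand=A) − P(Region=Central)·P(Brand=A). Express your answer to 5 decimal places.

P(Region=Central) = 0.02 + 0.09 + 0.04 + 0.01 + 0.08 = 0.24.
P(Brand=A) = 0.06 + 0.02 + 0.06 + 0.02 = 0.16.
P(Region=Central, Brand=A) − P(Region=Central)P(Brand=A) = 0.02 − 0.24×0.16 = -0.01840.

-0.01840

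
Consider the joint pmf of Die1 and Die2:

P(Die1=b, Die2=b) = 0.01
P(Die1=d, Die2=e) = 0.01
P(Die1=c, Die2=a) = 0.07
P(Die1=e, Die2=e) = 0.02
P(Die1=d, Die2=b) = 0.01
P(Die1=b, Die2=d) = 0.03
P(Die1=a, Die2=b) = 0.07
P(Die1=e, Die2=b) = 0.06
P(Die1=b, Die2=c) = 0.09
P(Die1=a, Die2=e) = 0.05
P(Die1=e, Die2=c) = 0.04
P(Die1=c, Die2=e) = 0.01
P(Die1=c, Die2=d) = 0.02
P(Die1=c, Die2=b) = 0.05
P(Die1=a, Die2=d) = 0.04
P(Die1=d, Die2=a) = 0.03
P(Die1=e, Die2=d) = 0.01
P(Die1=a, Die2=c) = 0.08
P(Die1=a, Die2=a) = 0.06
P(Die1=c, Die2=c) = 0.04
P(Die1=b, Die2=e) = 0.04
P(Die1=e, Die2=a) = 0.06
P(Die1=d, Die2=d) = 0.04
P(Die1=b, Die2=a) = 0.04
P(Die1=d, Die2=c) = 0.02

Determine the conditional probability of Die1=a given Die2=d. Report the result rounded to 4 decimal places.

0.2857

P(Die2=d) = 0.04 + 0.03 + 0.02 + 0.04 + 0.01 = 0.14.
P(Die1=a | Die2=d) = 0.04/0.14 = 0.2857.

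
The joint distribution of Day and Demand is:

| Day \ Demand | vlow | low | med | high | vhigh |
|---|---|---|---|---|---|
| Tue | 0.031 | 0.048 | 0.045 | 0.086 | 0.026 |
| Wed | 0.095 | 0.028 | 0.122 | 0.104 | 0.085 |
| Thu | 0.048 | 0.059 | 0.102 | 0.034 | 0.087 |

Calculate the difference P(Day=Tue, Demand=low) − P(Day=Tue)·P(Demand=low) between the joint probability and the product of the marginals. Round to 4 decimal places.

P(Day=Tue) = 0.031 + 0.048 + 0.045 + 0.086 + 0.026 = 0.236.
P(Demand=low) = 0.048 + 0.028 + 0.059 = 0.135.
P(Day=Tue, Demand=low) − P(Day=Tue)P(Demand=low) = 0.048 − 0.236×0.135 = 0.0161.

0.0161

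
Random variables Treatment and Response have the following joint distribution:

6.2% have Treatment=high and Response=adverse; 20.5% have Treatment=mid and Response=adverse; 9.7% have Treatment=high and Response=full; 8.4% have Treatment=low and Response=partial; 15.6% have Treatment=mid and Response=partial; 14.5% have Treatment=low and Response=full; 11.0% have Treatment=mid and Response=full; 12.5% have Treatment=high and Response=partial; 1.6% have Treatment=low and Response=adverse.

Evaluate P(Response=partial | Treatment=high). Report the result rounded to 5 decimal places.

P(Treatment=high) = 0.125 + 0.097 + 0.062 = 0.284.
P(Response=partial | Treatment=high) = 0.125/0.284 = 0.44014.

0.44014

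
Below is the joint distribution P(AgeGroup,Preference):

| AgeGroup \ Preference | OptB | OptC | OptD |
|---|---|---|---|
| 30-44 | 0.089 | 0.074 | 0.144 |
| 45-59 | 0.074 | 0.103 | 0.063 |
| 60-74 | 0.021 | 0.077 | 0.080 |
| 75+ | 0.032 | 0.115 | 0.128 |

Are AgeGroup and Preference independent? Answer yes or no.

no

P(AgeGroup=30-44) = 0.307 and P(Preference=OptC) = 0.369, so their product is 0.11328, but P(AgeGroup=30-44, Preference=OptC) = 0.074. Since these differ, AgeGroup and Preference are not independent.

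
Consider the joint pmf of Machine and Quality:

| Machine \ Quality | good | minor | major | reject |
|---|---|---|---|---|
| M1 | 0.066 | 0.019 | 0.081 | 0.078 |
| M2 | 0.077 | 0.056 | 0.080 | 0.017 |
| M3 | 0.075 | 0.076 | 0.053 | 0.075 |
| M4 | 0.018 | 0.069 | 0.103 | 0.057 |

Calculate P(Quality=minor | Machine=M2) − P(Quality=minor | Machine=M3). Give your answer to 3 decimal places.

P(Machine=M2) = 0.077 + 0.056 + 0.080 + 0.017 = 0.230; P(Quality=minor | Machine=M2) = 0.056/0.230 = 0.2435.
P(Machine=M3) = 0.075 + 0.076 + 0.053 + 0.075 = 0.279; P(Quality=minor | Machine=M3) = 0.076/0.279 = 0.2724.
Difference = -0.029.

-0.029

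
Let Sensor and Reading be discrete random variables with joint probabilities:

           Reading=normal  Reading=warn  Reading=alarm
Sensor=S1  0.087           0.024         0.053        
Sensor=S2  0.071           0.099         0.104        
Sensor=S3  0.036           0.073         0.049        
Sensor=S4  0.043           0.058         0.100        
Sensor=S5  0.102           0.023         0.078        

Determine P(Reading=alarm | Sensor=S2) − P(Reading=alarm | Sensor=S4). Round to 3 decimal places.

P(Sensor=S2) = 0.071 + 0.099 + 0.104 = 0.274; P(Reading=alarm | Sensor=S2) = 0.104/0.274 = 0.3796.
P(Sensor=S4) = 0.043 + 0.058 + 0.100 = 0.201; P(Reading=alarm | Sensor=S4) = 0.100/0.201 = 0.4975.
Difference = -0.118.

-0.118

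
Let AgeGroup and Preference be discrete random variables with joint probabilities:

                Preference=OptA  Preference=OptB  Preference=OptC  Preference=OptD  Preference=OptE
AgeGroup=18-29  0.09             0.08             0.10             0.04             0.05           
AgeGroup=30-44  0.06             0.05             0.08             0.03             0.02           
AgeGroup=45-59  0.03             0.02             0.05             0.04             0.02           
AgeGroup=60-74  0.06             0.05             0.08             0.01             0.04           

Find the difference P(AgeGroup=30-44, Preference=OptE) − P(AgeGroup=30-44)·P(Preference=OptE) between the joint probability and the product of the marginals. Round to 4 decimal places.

P(AgeGroup=30-44) = 0.06 + 0.05 + 0.08 + 0.03 + 0.02 = 0.24.
P(Preference=OptE) = 0.05 + 0.02 + 0.02 + 0.04 = 0.13.
P(AgeGroup=30-44, Preference=OptE) − P(AgeGroup=30-44)P(Preference=OptE) = 0.02 − 0.24×0.13 = -0.0112.

-0.0112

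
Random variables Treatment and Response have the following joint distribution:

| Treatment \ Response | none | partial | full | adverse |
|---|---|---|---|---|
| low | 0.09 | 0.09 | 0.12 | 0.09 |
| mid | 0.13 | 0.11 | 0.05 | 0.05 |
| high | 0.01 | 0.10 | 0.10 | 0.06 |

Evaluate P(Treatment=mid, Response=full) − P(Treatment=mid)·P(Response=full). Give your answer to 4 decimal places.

P(Treatment=mid) = 0.13 + 0.11 + 0.05 + 0.05 = 0.34.
P(Response=full) = 0.12 + 0.05 + 0.10 = 0.27.
P(Treatment=mid, Response=full) − P(Treatment=mid)P(Response=full) = 0.05 − 0.34×0.27 = -0.0418.

-0.0418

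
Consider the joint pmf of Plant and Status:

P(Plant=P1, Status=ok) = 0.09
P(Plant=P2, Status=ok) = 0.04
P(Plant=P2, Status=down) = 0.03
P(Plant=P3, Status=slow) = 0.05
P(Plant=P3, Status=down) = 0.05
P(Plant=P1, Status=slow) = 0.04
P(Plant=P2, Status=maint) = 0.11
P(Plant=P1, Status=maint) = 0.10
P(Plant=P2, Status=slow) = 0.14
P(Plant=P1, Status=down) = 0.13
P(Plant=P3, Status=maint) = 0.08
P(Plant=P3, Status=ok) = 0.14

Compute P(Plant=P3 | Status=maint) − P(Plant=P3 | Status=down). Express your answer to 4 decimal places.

P(Status=maint) = 0.10 + 0.11 + 0.08 = 0.29; P(Plant=P3 | Status=maint) = 0.08/0.29 = 0.27586.
P(Status=down) = 0.13 + 0.03 + 0.05 = 0.21; P(Plant=P3 | Status=down) = 0.05/0.21 = 0.23810.
Difference = 0.0378.

0.0378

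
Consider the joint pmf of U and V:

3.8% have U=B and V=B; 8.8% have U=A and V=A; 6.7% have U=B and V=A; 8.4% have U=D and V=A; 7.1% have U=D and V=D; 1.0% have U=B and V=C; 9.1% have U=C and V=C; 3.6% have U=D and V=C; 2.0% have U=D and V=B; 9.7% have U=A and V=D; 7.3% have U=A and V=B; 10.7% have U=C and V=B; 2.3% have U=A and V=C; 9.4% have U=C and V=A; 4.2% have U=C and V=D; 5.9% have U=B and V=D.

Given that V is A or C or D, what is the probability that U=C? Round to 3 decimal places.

0.298

P(V=A) = 0.088 + 0.067 + 0.094 + 0.084 = 0.333.
P(V=C) = 0.023 + 0.010 + 0.091 + 0.036 = 0.160.
P(V=D) = 0.097 + 0.059 + 0.042 + 0.071 = 0.269.
P(V ∈ {A, C, D}) = 0.333 + 0.160 + 0.269 = 0.762; P(U=C, V ∈ {A, C, D}) = 0.094 + 0.091 + 0.042 = 0.227.
P(U=C | V ∈ {A, C, D}) = 0.227/0.762 = 0.298.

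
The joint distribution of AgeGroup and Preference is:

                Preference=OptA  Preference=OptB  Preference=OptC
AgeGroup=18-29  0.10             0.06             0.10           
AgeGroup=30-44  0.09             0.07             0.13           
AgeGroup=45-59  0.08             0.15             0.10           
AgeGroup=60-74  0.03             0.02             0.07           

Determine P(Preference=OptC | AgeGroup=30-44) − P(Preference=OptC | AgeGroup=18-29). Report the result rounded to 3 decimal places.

P(AgeGroup=30-44) = 0.09 + 0.07 + 0.13 = 0.29; P(Preference=OptC | AgeGroup=30-44) = 0.13/0.29 = 0.4483.
P(AgeGroup=18-29) = 0.10 + 0.06 + 0.10 = 0.26; P(Preference=OptC | AgeGroup=18-29) = 0.10/0.26 = 0.3846.
Difference = 0.064.

0.064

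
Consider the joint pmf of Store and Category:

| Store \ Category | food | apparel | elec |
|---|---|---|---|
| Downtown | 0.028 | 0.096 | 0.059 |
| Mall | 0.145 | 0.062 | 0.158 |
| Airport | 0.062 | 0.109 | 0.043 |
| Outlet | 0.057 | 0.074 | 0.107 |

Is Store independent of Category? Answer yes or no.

no

P(Store=Mall) = 0.365 and P(Category=apparel) = 0.341, so their product is 0.12447, but P(Store=Mall, Category=apparel) = 0.062. Since these differ, Store and Category are not independent.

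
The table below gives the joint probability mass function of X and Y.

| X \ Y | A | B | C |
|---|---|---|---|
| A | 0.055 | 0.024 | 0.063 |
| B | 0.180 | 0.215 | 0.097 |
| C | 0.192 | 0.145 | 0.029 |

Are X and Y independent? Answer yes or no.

no

P(X=C) = 0.366 and P(Y=C) = 0.189, so their product is 0.06917, but P(X=C, Y=C) = 0.029. Since these differ, X and Y are not independent.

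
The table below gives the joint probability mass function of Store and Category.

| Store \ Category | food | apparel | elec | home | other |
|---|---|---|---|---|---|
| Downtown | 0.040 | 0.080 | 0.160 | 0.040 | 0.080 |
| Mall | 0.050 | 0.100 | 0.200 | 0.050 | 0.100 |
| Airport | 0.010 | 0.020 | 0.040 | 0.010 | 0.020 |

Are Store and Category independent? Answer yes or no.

yes

Every cell satisfies P(Store,Category) = P(Store)·P(Category). For instance P(Store=Airport) = 0.100, P(Category=home) = 0.100, and 0.100×0.100 = 0.010 matches the joint entry. So Store and Category are independent.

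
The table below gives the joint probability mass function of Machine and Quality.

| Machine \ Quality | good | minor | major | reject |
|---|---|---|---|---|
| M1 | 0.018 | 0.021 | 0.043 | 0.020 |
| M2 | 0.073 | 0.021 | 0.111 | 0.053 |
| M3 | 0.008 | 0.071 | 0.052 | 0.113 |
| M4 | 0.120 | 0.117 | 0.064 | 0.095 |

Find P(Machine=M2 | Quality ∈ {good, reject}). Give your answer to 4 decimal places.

0.2520

P(Quality=good) = 0.018 + 0.073 + 0.008 + 0.120 = 0.219.
P(Quality=reject) = 0.020 + 0.053 + 0.113 + 0.095 = 0.281.
P(Quality ∈ {good, reject}) = 0.219 + 0.281 = 0.500; P(Machine=M2, Quality ∈ {good, reject}) = 0.073 + 0.053 = 0.126.
P(Machine=M2 | Quality ∈ {good, reject}) = 0.126/0.500 = 0.2520.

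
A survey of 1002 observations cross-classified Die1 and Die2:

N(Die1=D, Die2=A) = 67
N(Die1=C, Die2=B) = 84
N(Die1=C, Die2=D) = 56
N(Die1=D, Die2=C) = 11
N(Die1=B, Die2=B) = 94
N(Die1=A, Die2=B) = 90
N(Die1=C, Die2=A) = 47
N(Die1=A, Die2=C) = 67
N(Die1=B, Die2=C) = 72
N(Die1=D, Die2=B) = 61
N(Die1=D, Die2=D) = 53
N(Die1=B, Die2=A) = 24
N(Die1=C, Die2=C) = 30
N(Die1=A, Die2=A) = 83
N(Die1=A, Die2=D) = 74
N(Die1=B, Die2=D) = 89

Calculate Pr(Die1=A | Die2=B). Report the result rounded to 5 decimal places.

0.27356

Total with Die2=B: 90 + 94 + 84 + 61 = 329.
P(Die1=A | Die2=B) = 90/329 = 0.27356.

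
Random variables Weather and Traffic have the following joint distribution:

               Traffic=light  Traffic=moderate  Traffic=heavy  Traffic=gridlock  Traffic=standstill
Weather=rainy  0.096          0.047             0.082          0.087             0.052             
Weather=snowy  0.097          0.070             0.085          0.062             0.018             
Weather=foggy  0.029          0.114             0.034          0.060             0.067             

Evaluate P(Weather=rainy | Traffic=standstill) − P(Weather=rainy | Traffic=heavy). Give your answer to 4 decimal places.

P(Traffic=standstill) = 0.052 + 0.018 + 0.067 = 0.137; P(Weather=rainy | Traffic=standstill) = 0.052/0.137 = 0.37956.
P(Traffic=heavy) = 0.082 + 0.085 + 0.034 = 0.201; P(Weather=rainy | Traffic=heavy) = 0.082/0.201 = 0.40796.
Difference = -0.0284.

-0.0284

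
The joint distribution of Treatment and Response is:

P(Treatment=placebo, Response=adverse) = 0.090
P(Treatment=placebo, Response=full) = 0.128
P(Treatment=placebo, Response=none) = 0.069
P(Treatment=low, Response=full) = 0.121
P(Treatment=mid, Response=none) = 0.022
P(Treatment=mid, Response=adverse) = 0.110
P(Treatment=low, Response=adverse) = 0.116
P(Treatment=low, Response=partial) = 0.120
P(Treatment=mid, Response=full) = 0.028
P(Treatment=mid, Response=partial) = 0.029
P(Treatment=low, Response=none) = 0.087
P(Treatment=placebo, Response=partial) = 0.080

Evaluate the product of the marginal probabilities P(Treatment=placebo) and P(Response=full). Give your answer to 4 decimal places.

P(Treatment=placebo) = 0.069 + 0.080 + 0.128 + 0.090 = 0.367.
P(Response=full) = 0.128 + 0.121 + 0.028 = 0.277.
Product: 0.367 × 0.277 = 0.1017.

0.1017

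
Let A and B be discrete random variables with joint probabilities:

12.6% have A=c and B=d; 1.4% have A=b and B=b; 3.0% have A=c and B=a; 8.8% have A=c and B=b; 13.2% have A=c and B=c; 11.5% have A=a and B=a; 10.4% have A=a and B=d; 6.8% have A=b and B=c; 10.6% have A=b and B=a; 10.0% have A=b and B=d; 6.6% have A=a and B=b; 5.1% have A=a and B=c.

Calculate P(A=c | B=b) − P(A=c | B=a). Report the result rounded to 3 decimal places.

P(B=b) = 0.066 + 0.014 + 0.088 = 0.168; P(A=c | B=b) = 0.088/0.168 = 0.5238.
P(B=a) = 0.115 + 0.106 + 0.030 = 0.251; P(A=c | B=a) = 0.030/0.251 = 0.1195.
Difference = 0.404.

0.404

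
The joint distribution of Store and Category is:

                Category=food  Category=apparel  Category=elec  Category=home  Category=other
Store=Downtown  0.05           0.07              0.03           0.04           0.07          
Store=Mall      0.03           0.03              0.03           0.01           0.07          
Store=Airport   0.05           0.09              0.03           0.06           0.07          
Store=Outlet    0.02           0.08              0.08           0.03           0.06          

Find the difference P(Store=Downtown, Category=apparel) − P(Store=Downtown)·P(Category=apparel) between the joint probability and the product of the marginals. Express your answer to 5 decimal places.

-0.00020

P(Store=Downtown) = 0.05 + 0.07 + 0.03 + 0.04 + 0.07 = 0.26.
P(Category=apparel) = 0.07 + 0.03 + 0.09 + 0.08 = 0.27.
P(Store=Downtown, Category=apparel) − P(Store=Downtown)P(Category=apparel) = 0.07 − 0.26×0.27 = -0.00020.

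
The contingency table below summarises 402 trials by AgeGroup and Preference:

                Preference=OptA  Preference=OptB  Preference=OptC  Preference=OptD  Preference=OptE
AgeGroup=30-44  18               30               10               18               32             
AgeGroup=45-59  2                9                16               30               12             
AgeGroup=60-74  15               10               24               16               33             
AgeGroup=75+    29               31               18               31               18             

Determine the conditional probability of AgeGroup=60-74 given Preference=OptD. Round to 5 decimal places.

Total with Preference=OptD: 18 + 30 + 16 + 31 = 95.
P(AgeGroup=60-74 | Preference=OptD) = 16/95 = 0.16842.

0.16842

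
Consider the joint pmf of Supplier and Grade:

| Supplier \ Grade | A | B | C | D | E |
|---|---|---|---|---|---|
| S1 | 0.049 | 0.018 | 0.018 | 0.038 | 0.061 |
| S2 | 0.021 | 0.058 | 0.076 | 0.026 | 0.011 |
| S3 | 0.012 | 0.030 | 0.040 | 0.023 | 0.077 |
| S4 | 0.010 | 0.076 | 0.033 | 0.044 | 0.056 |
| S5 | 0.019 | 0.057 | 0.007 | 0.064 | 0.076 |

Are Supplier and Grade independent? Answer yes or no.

P(Supplier=S2) = 0.192 and P(Grade=E) = 0.281, so their product is 0.05395, but P(Supplier=S2, Grade=E) = 0.011. Since these differ, Supplier and Grade are not independent.

no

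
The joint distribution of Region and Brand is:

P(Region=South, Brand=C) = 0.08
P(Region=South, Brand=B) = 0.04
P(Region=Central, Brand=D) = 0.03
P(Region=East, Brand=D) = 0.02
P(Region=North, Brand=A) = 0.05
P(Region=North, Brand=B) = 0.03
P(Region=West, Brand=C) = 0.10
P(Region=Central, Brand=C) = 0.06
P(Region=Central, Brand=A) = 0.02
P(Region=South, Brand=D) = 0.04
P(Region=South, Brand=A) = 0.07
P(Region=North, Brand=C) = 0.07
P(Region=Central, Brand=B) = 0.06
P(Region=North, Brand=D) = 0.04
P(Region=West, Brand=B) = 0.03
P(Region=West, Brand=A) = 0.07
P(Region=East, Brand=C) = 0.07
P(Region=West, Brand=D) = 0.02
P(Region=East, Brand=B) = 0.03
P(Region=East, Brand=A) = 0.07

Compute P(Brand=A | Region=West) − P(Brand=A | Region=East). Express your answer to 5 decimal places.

-0.05024

P(Region=West) = 0.07 + 0.03 + 0.10 + 0.02 = 0.22; P(Brand=A | Region=West) = 0.07/0.22 = 0.318182.
P(Region=East) = 0.07 + 0.03 + 0.07 + 0.02 = 0.19; P(Brand=A | Region=East) = 0.07/0.19 = 0.368421.
Difference = -0.05024.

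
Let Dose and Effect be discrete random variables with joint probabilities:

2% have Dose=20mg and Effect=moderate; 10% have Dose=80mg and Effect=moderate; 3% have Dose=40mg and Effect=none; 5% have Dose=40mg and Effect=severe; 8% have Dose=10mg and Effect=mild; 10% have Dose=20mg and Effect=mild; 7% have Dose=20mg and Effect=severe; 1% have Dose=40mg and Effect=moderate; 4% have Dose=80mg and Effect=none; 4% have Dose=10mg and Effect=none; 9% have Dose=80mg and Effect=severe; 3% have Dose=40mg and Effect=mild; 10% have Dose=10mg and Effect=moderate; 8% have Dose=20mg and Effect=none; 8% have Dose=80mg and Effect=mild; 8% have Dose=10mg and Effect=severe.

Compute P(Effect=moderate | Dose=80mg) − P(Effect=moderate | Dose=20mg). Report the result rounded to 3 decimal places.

P(Dose=80mg) = 0.04 + 0.08 + 0.10 + 0.09 = 0.31; P(Effect=moderate | Dose=80mg) = 0.10/0.31 = 0.3226.
P(Dose=20mg) = 0.08 + 0.10 + 0.02 + 0.07 = 0.27; P(Effect=moderate | Dose=20mg) = 0.02/0.27 = 0.0741.
Difference = 0.249.

0.249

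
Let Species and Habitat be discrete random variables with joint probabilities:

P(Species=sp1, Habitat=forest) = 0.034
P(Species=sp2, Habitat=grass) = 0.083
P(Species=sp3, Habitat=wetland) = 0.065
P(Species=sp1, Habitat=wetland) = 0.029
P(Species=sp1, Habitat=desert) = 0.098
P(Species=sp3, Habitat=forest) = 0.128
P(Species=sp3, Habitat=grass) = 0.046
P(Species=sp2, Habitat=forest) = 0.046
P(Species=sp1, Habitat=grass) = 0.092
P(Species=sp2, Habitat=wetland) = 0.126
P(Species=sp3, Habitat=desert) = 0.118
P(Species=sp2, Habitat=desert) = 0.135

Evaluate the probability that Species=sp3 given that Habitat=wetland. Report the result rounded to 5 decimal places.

0.29545

P(Habitat=wetland) = 0.029 + 0.126 + 0.065 = 0.220.
P(Species=sp3 | Habitat=wetland) = 0.065/0.220 = 0.29545.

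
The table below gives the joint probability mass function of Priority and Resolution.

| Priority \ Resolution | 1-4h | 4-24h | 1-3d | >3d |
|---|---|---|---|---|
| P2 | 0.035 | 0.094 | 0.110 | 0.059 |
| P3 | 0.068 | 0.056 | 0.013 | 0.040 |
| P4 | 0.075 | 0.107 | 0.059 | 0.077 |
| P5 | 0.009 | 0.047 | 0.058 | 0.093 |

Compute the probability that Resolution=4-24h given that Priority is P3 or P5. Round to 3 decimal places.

0.268

P(Priority=P3) = 0.068 + 0.056 + 0.013 + 0.040 = 0.177.
P(Priority=P5) = 0.009 + 0.047 + 0.058 + 0.093 = 0.207.
P(Priority ∈ {P3, P5}) = 0.177 + 0.207 = 0.384; P(Resolution=4-24h, Priority ∈ {P3, P5}) = 0.056 + 0.047 = 0.103.
P(Resolution=4-24h | Priority ∈ {P3, P5}) = 0.103/0.384 = 0.268.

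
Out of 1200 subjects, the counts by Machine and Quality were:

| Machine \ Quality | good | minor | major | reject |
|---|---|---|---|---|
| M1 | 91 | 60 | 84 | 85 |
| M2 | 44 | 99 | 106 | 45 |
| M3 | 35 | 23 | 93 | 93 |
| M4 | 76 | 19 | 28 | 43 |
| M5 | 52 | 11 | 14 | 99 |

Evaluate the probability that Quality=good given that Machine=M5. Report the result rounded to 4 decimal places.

0.2955

Total with Machine=M5: 52 + 11 + 14 + 99 = 176.
P(Quality=good | Machine=M5) = 52/176 = 0.2955.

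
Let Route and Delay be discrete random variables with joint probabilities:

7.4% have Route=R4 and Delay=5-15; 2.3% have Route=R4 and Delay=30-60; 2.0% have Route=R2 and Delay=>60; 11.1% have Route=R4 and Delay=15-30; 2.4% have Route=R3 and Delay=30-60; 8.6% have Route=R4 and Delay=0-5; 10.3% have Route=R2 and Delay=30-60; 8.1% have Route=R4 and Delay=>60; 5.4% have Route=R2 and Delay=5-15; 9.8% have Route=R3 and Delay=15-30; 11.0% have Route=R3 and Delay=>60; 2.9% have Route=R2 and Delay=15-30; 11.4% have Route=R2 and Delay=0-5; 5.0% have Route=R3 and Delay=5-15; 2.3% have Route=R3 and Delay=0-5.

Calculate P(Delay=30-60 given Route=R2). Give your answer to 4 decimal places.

P(Route=R2) = 0.114 + 0.054 + 0.029 + 0.103 + 0.020 = 0.320.
P(Delay=30-60 | Route=R2) = 0.103/0.320 = 0.3219.

0.3219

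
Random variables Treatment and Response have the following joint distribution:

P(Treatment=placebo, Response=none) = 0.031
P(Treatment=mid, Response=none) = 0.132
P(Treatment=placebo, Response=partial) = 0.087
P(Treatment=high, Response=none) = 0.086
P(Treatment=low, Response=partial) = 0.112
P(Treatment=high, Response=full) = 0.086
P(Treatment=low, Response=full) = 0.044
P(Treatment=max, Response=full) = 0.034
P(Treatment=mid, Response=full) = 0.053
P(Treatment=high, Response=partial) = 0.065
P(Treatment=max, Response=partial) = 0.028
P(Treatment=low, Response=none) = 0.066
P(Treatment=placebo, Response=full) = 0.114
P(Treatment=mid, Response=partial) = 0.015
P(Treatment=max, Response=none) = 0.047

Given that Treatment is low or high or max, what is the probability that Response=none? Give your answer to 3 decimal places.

0.350

P(Treatment=low) = 0.066 + 0.112 + 0.044 = 0.222.
P(Treatment=high) = 0.086 + 0.065 + 0.086 = 0.237.
P(Treatment=max) = 0.047 + 0.028 + 0.034 = 0.109.
P(Treatment ∈ {low, high, max}) = 0.222 + 0.237 + 0.109 = 0.568; P(Response=none, Treatment ∈ {low, high, max}) = 0.066 + 0.086 + 0.047 = 0.199.
P(Response=none | Treatment ∈ {low, high, max}) = 0.199/0.568 = 0.350.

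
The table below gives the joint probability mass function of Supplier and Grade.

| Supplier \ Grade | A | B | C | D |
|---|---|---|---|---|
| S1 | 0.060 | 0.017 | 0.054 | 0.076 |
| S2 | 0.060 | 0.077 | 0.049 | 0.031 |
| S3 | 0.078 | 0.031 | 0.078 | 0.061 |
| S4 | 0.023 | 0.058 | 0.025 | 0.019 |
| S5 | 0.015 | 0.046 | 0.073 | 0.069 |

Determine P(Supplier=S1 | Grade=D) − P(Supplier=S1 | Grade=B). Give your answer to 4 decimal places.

0.2226

P(Grade=D) = 0.076 + 0.031 + 0.061 + 0.019 + 0.069 = 0.256; P(Supplier=S1 | Grade=D) = 0.076/0.256 = 0.29688.
P(Grade=B) = 0.017 + 0.077 + 0.031 + 0.058 + 0.046 = 0.229; P(Supplier=S1 | Grade=B) = 0.017/0.229 = 0.07424.
Difference = 0.2226.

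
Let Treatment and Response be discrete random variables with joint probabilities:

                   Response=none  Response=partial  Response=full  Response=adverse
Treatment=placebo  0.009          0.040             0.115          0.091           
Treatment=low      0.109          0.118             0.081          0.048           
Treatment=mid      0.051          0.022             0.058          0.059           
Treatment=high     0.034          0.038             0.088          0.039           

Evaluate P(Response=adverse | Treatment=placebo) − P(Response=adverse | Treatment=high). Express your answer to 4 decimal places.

P(Treatment=placebo) = 0.009 + 0.040 + 0.115 + 0.091 = 0.255; P(Response=adverse | Treatment=placebo) = 0.091/0.255 = 0.35686.
P(Treatment=high) = 0.034 + 0.038 + 0.088 + 0.039 = 0.199; P(Response=adverse | Treatment=high) = 0.039/0.199 = 0.19598.
Difference = 0.1609.

0.1609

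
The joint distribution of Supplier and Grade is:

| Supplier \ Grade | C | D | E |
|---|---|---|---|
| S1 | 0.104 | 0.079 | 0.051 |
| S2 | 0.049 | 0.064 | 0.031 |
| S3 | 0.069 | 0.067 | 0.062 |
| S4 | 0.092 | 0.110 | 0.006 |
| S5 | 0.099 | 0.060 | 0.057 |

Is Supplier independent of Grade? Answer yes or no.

P(Supplier=S4) = 0.208 and P(Grade=E) = 0.207, so their product is 0.04306, but P(Supplier=S4, Grade=E) = 0.006. Since these differ, Supplier and Grade are not independent.

no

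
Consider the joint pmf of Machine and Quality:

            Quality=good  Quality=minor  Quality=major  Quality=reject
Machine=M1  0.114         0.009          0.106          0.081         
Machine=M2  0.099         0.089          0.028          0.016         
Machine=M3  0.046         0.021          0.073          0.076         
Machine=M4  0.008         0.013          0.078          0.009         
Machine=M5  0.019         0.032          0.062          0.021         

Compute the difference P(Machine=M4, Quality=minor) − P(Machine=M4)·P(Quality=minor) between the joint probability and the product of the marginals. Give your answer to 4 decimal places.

P(Machine=M4) = 0.008 + 0.013 + 0.078 + 0.009 = 0.108.
P(Quality=minor) = 0.009 + 0.089 + 0.021 + 0.013 + 0.032 = 0.164.
P(Machine=M4, Quality=minor) − P(Machine=M4)P(Quality=minor) = 0.013 − 0.108×0.164 = -0.0047.

-0.0047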